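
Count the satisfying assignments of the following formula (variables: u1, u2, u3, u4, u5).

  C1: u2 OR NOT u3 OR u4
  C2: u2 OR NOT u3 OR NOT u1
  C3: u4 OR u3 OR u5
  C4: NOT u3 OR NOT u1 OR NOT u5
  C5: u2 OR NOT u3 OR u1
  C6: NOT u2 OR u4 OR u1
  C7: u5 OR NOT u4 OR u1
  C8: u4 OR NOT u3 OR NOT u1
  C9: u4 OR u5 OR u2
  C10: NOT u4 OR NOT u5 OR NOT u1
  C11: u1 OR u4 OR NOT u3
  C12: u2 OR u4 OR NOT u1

There are 2^5 = 32 truth assignments over (u1, u2, u3, u4, u5).
Split on u5. With u5 = true, the clauses containing u5 are satisfied and NOT u5 drops from the rest; 5 of the 2^4 = 16 assignments to the other variables satisfy what remains.
With u5 = false, by the same count on the reduced clause set, 3 assignments work.
(One model: u1=F, u2=F, u3=F, u4=F, u5=T.)
Total: 5 + 3 = 8.

8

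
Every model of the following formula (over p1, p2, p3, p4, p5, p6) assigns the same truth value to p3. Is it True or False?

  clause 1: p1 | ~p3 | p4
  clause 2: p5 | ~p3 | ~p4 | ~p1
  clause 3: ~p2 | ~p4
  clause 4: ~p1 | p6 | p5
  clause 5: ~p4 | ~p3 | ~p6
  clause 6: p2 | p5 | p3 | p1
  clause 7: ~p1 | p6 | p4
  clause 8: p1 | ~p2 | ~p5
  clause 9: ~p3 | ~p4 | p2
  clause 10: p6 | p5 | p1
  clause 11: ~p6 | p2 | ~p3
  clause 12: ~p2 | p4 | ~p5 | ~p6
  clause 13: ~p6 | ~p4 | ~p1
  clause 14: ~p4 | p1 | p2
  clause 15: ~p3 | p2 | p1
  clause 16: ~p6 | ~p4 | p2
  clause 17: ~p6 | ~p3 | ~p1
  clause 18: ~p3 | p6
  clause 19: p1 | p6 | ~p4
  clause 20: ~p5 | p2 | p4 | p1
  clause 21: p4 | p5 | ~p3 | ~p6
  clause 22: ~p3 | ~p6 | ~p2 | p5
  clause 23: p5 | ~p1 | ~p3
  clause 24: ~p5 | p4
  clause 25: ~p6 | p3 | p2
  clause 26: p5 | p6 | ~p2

Suppose p3 = 1.
The clause (p6) is unit, so p6 = 1.
The clause (~p4) is unit, so p4 = 0.
The clause (p1) is unit, so p1 = 1.
Now (~p1) is unsatisfied and unit — conflict.
So every satisfying assignment has p3 = False.

False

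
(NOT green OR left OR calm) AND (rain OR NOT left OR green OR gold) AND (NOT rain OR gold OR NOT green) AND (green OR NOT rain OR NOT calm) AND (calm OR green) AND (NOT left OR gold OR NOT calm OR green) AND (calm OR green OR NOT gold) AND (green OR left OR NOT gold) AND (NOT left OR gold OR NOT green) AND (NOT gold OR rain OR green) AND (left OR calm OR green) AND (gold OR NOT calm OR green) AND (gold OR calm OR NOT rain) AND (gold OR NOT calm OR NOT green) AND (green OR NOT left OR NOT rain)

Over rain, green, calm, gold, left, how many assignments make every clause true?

6

There are 2^5 = 32 truth assignments over (rain, green, calm, gold, left).
Split on green. With green = true, the clauses containing green are satisfied and NOT green drops from the rest; 6 of the 2^4 = 16 assignments to the other variables satisfy what remains.
With green = false, by the same count on the reduced clause set, 0 assignments work.
(One model: rain=F, green=T, calm=F, gold=T, left=T.)
Total: 6 + 0 = 6.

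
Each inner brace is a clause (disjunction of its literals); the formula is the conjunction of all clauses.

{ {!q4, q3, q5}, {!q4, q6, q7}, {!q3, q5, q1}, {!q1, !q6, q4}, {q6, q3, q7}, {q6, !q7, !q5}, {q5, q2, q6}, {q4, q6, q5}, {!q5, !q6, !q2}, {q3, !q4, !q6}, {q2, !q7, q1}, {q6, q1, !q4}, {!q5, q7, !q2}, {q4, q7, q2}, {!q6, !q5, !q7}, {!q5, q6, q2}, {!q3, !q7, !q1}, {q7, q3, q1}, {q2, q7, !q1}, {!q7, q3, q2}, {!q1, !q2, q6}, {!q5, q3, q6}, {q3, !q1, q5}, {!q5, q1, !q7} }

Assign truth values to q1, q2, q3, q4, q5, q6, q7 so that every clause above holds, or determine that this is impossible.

Case q4 = true:
Case q3 = true:
Case q6 = true:
Case q5 = false:
Unit clause (q1) forces q1 = true.
Unit clause (!q7) forces q7 = false.
Unit clause (q2) forces q2 = true.
Every clause now holds.

q1: true, q2: true, q3: true, q4: true, q5: false, q6: true, q7: false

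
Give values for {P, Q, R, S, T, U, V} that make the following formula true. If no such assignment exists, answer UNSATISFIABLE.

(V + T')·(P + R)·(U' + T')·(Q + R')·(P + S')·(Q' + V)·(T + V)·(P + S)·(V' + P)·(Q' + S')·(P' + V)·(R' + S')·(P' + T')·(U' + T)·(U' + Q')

Branch on V: set V = 1.
From the singleton clause (P), P = 1.
From the singleton clause (T'), T = 0.
From the singleton clause (U'), U = 0.
Branch on Q: set Q = 1.
From the singleton clause (S'), S = 0.
All clauses hold; R can take either value.

P ↦ 1, Q ↦ 1, R ↦ 0, S ↦ 0, T ↦ 0, U ↦ 0, V ↦ 1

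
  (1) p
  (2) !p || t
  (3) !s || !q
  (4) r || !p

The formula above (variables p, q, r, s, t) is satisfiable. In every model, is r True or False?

True

Suppose r = false.
(p) alone gives p = true.
That conflicts with the unit clause (!p).
So every satisfying assignment has r = True.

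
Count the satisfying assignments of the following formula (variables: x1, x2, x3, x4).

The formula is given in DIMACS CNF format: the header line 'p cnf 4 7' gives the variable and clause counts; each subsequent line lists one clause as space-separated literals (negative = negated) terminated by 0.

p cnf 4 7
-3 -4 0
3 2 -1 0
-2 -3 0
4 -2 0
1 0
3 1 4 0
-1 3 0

1

There are 2^4 = 16 truth assignments over (x1, x2, x3, x4).
Check each against the 7 clauses (columns in the order x1, x2, x3, x4):
  F F F F  ✗ fails (x1)
  F F F T  ✗ fails (x1)
  F F T F  ✗ fails (x1)
  F F T T  ✗ fails (¬x3 ∨ ¬x4)
  F T F F  ✗ fails (x4 ∨ ¬x2)
  F T F T  ✗ fails (x1)
  F T T F  ✗ fails (¬x2 ∨ ¬x3)
  F T T T  ✗ fails (¬x3 ∨ ¬x4)
  T F F F  ✗ fails (x3 ∨ x2 ∨ ¬x1)
  T F F T  ✗ fails (x3 ∨ x2 ∨ ¬x1)
  T F T F  ✓ satisfies all
  T F T T  ✗ fails (¬x3 ∨ ¬x4)
  T T F F  ✗ fails (x4 ∨ ¬x2)
  T T F T  ✗ fails (¬x1 ∨ x3)
  T T T F  ✗ fails (¬x2 ∨ ¬x3)
  T T T T  ✗ fails (¬x3 ∨ ¬x4)
1 of the 16 rows is a model.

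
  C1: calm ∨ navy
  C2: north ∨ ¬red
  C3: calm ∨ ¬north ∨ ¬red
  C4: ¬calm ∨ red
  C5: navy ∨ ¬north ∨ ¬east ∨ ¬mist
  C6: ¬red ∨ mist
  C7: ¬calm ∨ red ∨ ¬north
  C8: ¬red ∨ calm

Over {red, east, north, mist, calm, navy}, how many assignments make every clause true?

11

There are 2^6 = 64 truth assignments over (red, east, north, mist, calm, navy).
Split on red. With red = True, the clauses containing red are satisfied and ¬red drops from the rest; 3 of the 2^5 = 32 assignments to the other variables satisfy what remains.
With red = False, by the same count on the reduced clause set, 8 assignments work.
Total: 3 + 8 = 11.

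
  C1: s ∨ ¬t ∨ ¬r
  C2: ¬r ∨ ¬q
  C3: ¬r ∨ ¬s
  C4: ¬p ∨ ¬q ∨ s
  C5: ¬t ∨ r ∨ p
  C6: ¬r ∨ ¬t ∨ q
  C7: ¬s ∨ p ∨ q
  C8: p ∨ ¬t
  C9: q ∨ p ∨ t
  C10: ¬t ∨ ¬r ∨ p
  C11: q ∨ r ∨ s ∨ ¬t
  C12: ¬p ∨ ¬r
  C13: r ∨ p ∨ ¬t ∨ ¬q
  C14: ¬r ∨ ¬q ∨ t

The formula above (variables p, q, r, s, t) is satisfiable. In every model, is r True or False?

Suppose r = True.
From the singleton clause (¬q), q = False.
From the singleton clause (¬s), s = False.
From the singleton clause (¬t), t = False.
From the singleton clause (p), p = True.
But (¬p) is also a unit clause — contradiction.
So every satisfying assignment has r = False.

False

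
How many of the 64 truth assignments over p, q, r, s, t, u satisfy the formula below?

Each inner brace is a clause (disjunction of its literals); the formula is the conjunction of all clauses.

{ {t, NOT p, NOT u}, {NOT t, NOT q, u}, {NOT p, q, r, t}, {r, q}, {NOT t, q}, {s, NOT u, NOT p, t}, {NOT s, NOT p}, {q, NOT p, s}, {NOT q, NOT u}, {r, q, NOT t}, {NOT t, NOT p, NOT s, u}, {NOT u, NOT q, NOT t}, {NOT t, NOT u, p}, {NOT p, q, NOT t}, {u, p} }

4

There are 2^6 = 64 truth assignments over (p, q, r, s, t, u).
Split on t. With t = true, the clauses containing t are satisfied and NOT t drops from the rest; 0 of the 2^5 = 32 assignments to the other variables satisfy what remains.
With t = false, by the same count on the reduced clause set, 4 assignments work.
(One model: p=F, q=F, r=T, s=F, t=F, u=T.)
Total: 0 + 4 = 4.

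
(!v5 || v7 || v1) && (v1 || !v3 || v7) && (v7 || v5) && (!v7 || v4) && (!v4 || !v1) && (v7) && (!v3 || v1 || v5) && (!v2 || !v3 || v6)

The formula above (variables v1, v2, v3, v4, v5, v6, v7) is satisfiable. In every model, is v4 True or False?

True

Suppose v4 = false.
(!v7) alone gives v7 = false.
Now (v7) is unsatisfied and unit — conflict.
So every satisfying assignment has v4 = True.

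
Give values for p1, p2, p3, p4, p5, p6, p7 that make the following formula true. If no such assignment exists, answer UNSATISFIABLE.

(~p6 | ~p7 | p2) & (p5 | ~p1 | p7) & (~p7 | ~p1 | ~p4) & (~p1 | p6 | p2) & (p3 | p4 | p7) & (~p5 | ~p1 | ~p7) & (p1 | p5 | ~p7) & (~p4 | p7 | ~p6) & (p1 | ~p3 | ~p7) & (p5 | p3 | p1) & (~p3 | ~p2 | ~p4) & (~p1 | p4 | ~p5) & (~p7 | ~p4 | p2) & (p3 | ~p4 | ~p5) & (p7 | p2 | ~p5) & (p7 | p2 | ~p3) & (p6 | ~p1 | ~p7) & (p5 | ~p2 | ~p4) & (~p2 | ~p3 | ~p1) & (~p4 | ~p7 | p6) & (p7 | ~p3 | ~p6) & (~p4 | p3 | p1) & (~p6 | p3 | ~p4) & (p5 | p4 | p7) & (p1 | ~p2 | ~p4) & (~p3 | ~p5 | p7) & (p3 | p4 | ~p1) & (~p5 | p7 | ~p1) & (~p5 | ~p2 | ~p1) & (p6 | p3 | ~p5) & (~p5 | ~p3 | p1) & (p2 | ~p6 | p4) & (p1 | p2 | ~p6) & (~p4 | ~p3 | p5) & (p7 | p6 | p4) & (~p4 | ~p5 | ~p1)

p1: 0,  p2: 1,  p3: 0,  p4: 0,  p5: 1,  p6: 1,  p7: 1

Case p6 = 1:
Case p7 = 1:
(p2) alone gives p2 = 1.
Case p1 = 0:
(p5) alone gives p5 = 1.
(~p3) alone gives p3 = 0.
(~p4) alone gives p4 = 0.
Every clause now holds.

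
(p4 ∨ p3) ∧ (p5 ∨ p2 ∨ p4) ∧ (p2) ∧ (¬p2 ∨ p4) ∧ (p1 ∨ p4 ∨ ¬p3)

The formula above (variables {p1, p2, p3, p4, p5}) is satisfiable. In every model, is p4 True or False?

Suppose p4 = False.
The clause (p3) is unit, so p3 = True.
The clause (p2) is unit, so p2 = True.
That conflicts with the unit clause (¬p2).
So every satisfying assignment has p4 = True.

True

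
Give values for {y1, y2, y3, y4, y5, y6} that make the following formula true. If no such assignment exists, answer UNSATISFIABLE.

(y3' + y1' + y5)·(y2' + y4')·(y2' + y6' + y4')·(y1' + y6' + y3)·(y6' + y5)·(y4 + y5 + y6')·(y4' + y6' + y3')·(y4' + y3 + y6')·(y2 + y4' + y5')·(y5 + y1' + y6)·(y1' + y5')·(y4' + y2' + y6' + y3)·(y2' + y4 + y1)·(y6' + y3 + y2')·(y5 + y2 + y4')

y1 ↦ 0; y2 ↦ 0; y3 ↦ 0; y4 ↦ 0; y5 ↦ 0; y6 ↦ 0

Try y2 = 0.
Try y6 = 0.
Try y4 = 0.
Try y5 = 0.
The clause (y1') is unit, so y1 = 0.
All clauses hold; y3 can take either value.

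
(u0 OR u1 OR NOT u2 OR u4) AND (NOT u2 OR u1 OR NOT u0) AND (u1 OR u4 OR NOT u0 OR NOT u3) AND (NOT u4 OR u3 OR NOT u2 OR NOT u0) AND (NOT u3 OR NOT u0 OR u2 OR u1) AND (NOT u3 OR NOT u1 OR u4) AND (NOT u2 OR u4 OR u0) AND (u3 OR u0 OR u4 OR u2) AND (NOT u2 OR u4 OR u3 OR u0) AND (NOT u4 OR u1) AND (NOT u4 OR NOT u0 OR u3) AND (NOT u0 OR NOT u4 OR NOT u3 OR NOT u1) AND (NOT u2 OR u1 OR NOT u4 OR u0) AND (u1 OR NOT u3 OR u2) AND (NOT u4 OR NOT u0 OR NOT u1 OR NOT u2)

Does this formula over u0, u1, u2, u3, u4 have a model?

Try u4 = false.
Try u3 = false.
Try u2 = false.
The clause (u0) is unit, so u0 = true.
All clauses hold; u1 can take either value.
A satisfying assignment: u0: true, u1: false, u2: false, u3: false, u4: false.

Satisfiable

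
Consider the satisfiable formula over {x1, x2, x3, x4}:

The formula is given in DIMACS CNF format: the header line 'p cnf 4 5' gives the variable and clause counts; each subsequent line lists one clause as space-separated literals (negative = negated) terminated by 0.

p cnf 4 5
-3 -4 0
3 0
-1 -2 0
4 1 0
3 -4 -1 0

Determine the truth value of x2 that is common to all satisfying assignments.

Suppose x2 = True.
(x3) alone gives x3 = True.
(¬x4) alone gives x4 = False.
(¬x1) alone gives x1 = False.
Now (x1) is unsatisfied and unit — conflict.
So every satisfying assignment has x2 = False.

False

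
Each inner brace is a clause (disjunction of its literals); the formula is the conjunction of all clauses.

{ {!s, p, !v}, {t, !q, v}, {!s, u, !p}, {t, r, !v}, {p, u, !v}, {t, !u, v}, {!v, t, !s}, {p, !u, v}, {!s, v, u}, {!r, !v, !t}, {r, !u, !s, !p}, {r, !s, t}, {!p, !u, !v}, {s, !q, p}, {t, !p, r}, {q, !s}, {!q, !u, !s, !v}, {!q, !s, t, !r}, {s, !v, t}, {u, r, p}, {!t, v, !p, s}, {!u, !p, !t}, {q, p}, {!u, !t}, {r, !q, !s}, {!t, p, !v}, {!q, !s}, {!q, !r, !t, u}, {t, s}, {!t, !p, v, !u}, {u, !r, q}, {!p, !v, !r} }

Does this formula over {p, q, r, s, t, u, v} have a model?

Yes, satisfiable

Case q = false:
The clause (!s) is unit, so s = false.
The clause (p) is unit, so p = true.
The clause (t) is unit, so t = true.
The clause (v) is unit, so v = true.
The clause (!r) is unit, so r = false.
The clause (!u) is unit, so u = false.
Every clause now holds.
A satisfying assignment: p: true,  q: false,  r: false,  s: false,  t: true,  u: false,  v: true.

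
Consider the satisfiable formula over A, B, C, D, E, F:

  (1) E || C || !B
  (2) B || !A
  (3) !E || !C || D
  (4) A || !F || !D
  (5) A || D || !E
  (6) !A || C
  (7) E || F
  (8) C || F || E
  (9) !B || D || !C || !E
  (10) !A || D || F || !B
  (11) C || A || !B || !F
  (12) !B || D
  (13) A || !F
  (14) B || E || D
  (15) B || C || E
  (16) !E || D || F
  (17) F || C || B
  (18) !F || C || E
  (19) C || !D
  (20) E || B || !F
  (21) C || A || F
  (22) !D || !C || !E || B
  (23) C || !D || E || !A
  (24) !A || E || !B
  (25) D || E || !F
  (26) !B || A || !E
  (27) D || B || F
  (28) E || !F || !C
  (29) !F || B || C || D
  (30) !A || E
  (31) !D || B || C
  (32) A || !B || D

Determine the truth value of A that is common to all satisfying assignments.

Suppose A = false.
Unit clause (!F) forces F = false.
Unit clause (E) forces E = true.
Unit clause (D) forces D = true.
Unit clause (C) forces C = true.
Unit clause (B) forces B = true.
Now (!B) is unsatisfied and unit — conflict.
So every satisfying assignment has A = True.

True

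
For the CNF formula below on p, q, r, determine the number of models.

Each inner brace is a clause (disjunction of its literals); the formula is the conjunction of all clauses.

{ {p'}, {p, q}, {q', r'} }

There are 2^3 = 8 truth assignments over (p, q, r).
Check each against the 3 clauses (columns in the order p, q, r):
  F F F  ✗ fails (p + q)
  F F T  ✗ fails (p + q)
  F T F  ✓ satisfies all
  F T T  ✗ fails (q' + r')
  T F F  ✗ fails (p')
  T F T  ✗ fails (p')
  T T F  ✗ fails (p')
  T T T  ✗ fails (p')
1 of the 8 rows is a model.

1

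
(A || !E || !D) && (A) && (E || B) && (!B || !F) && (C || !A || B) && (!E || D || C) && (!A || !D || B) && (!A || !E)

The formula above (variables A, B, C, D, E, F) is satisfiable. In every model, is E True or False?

False

Suppose E = true.
(A) alone gives A = true.
But (!A) is also a unit clause — contradiction.
So every satisfying assignment has E = False.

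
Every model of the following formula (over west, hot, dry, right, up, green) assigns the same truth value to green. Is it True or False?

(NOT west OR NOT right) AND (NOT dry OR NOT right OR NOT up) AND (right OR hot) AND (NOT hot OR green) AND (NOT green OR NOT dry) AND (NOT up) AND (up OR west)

True

Suppose green = false.
Unit clause (NOT hot) forces hot = false.
Unit clause (right) forces right = true.
Unit clause (NOT west) forces west = false.
Unit clause (NOT up) forces up = false.
Now (up) is unsatisfied and unit — conflict.
So every satisfying assignment has green = True.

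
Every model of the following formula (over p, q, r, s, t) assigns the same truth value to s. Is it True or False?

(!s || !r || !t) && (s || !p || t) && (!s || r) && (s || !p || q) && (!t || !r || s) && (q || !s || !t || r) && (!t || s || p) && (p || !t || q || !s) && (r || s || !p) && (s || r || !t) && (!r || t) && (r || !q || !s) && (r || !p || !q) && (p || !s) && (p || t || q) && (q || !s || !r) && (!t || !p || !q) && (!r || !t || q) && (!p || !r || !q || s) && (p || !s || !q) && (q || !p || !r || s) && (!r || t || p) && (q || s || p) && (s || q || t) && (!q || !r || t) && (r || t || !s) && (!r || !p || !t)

False

Suppose s = true.
The clause (r) is unit, so r = true.
The clause (!t) is unit, so t = false.
But (t) is also a unit clause — contradiction.
So every satisfying assignment has s = False.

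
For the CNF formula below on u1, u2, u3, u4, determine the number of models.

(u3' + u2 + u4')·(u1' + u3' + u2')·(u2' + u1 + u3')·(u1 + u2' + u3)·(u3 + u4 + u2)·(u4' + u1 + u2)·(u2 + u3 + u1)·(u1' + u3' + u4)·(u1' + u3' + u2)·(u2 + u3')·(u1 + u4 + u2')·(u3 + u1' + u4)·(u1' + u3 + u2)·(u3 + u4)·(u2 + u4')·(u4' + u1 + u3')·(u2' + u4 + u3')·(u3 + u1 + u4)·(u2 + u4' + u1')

1

There are 2^4 = 16 truth assignments over (u1, u2, u3, u4).
Check each against the 19 clauses (columns in the order u1, u2, u3, u4):
  F F F F  ✗ fails (u3 + u4 + u2)
  F F F T  ✗ fails (u4' + u1 + u2)
  F F T F  ✗ fails (u2 + u3')
  F F T T  ✗ fails (u3' + u2 + u4')
  F T F F  ✗ fails (u1 + u2' + u3)
  F T F T  ✗ fails (u1 + u2' + u3)
  F T T F  ✗ fails (u2' + u1 + u3')
  F T T T  ✗ fails (u2' + u1 + u3')
  T F F F  ✗ fails (u3 + u4 + u2)
  T F F T  ✗ fails (u1' + u3 + u2)
  T F T F  ✗ fails (u1' + u3' + u4)
  T F T T  ✗ fails (u3' + u2 + u4')
  T T F F  ✗ fails (u3 + u1' + u4)
  T T F T  ✓ satisfies all
  T T T F  ✗ fails (u1' + u3' + u2')
  T T T T  ✗ fails (u1' + u3' + u2')
1 of the 16 rows is a model.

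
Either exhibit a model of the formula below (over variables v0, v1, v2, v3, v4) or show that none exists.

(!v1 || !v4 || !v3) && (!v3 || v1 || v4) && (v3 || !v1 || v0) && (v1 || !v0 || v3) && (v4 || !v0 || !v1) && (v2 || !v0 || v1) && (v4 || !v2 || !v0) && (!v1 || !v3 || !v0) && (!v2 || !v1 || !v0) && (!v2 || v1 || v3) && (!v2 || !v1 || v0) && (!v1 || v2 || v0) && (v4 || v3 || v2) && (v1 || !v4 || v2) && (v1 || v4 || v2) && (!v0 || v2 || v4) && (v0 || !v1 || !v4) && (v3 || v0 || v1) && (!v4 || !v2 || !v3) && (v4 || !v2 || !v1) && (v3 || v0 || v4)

Branch on v1: set v1 = true.
Branch on v4: set v4 = true.
The clause (!v3) is unit, so v3 = false.
The clause (v0) is unit, so v0 = true.
The clause (!v2) is unit, so v2 = false.
All clauses are satisfied.

v0 ↦ true, v1 ↦ true, v2 ↦ false, v3 ↦ false, v4 ↦ true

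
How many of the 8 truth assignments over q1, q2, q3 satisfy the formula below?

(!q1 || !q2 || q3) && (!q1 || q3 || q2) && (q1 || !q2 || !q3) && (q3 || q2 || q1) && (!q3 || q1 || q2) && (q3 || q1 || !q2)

There are 2^3 = 8 truth assignments over (q1, q2, q3).
Split on q1. With q1 = true, the clauses containing q1 are satisfied and !q1 drops from the rest; 2 of the 2^2 = 4 assignments to the other variables satisfy what remains.
With q1 = false, by the same count on the reduced clause set, 0 assignments work.
Total: 2 + 0 = 2.

2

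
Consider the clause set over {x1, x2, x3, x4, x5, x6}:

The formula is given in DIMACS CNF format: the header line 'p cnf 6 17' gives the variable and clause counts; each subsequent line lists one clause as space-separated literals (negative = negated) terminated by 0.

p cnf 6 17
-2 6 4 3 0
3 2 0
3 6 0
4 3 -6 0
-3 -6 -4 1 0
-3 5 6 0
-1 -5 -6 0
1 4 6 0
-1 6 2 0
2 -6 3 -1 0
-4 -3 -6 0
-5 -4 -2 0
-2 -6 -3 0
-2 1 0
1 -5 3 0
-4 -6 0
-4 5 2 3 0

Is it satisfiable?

Suppose x3 = True.
Suppose x5 = False.
Unit clause (x6) forces x6 = True.
Unit clause (¬x4) forces x4 = False.
Unit clause (¬x2) forces x2 = False.
Every clause is now satisfied; x1 is unconstrained.
A satisfying assignment: x1 ↦ True, x2 ↦ False, x3 ↦ True, x4 ↦ False, x5 ↦ False, x6 ↦ True.

Yes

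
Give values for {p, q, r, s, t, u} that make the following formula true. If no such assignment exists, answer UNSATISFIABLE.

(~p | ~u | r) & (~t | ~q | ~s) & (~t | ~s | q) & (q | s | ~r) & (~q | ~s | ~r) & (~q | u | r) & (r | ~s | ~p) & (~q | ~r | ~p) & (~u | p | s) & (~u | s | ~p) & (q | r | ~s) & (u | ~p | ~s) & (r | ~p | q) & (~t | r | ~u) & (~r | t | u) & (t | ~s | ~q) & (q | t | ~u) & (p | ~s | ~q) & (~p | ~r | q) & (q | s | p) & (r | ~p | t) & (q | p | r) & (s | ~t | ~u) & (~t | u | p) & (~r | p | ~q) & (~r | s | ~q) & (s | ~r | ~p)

UNSATISFIABLE

Try p = 0.
Try u = 0.
Unit clause (~t) forces t = 0.
Unit clause (~r) forces r = 0.
Unit clause (~q) forces q = 0.
But (q) is also a unit clause — contradiction.
So u must be the other value — set u = 1.
Unit clause (s) forces s = 1.
Unit clause (~q) forces q = 0.
Unit clause (~t) forces t = 0.
But (t) is also a unit clause — contradiction.
Either choice for u ends in contradiction.
So p must be the other value — set p = 1.
Try u = 0.
Unit clause (~s) forces s = 0.
Unit clause (~r) forces r = 0.
Unit clause (~q) forces q = 0.
But (q) is also a unit clause — contradiction.
So u must be the other value — set u = 1.
Unit clause (r) forces r = 1.
Unit clause (~q) forces q = 0.
But (q) is also a unit clause — contradiction.
Either choice for u ends in contradiction.
Either choice for p ends in contradiction.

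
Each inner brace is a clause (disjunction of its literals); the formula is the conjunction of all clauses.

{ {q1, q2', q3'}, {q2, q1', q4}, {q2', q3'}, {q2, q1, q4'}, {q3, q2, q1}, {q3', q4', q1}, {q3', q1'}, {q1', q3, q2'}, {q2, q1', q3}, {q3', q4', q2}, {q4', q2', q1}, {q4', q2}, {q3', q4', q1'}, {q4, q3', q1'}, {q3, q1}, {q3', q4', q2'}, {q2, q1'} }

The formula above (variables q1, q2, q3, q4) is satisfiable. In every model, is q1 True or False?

False

Suppose q1 = 1.
From the singleton clause (q3'), q3 = 0.
From the singleton clause (q2'), q2 = 0.
But (q2) is also a unit clause — contradiction.
So every satisfying assignment has q1 = False.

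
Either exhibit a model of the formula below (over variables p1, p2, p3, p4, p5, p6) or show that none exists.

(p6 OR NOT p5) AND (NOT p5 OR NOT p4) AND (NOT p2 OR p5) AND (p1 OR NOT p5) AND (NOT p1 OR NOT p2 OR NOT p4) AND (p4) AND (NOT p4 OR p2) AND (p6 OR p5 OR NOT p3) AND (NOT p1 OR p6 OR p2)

From the singleton clause (p4), p4 = true.
From the singleton clause (NOT p5), p5 = false.
From the singleton clause (NOT p2), p2 = false.
That conflicts with the unit clause (p2).

UNSATISFIABLE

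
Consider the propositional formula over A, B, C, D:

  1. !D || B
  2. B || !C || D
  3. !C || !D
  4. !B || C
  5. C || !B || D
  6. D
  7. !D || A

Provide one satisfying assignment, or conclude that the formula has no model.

UNSATISFIABLE

Unit clause (D) forces D = true.
Unit clause (B) forces B = true.
Unit clause (!C) forces C = false.
That conflicts with the unit clause (C).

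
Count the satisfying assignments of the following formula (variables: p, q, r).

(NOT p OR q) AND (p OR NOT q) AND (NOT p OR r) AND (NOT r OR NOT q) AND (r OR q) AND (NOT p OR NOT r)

1

There are 2^3 = 8 truth assignments over (p, q, r).
Check each against the 6 clauses (columns in the order p, q, r):
  F F F  ✗ fails (r OR q)
  F F T  ✓ satisfies all
  F T F  ✗ fails (p OR NOT q)
  F T T  ✗ fails (p OR NOT q)
  T F F  ✗ fails (NOT p OR q)
  T F T  ✗ fails (NOT p OR q)
  T T F  ✗ fails (NOT p OR r)
  T T T  ✗ fails (NOT r OR NOT q)
1 of the 8 rows is a model.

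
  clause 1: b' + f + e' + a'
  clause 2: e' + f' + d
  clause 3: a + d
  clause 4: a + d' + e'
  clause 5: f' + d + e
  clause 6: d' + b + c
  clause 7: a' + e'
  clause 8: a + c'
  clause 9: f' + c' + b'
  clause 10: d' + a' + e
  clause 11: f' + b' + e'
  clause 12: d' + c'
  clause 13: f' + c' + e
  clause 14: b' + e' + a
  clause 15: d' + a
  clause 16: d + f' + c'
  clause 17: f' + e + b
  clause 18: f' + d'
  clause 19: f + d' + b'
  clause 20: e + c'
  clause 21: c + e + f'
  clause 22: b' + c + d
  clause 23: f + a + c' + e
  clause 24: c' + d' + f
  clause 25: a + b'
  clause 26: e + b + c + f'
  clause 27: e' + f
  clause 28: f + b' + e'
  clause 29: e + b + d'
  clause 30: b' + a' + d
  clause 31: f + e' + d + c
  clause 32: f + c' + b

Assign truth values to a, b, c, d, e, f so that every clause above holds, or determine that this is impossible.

a ↦ 1, b ↦ 0, c ↦ 0, d ↦ 0, e ↦ 0, f ↦ 0

Suppose a = 1.
(e') alone gives e = 0.
(d') alone gives d = 0.
(f') alone gives f = 0.
(c') alone gives c = 0.
(b') alone gives b = 0.
This assignment satisfies each clause.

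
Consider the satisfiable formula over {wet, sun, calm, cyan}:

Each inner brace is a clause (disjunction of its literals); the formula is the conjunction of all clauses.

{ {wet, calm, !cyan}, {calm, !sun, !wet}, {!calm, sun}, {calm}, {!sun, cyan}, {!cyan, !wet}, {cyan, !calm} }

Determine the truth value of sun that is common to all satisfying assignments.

Suppose sun = false.
The clause (!calm) is unit, so calm = false.
But (calm) is also a unit clause — contradiction.
So every satisfying assignment has sun = True.

True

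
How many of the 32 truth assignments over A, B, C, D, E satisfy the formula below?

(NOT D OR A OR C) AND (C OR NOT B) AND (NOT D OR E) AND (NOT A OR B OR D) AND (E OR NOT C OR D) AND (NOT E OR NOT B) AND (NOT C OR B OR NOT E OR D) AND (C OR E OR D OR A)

There are 2^5 = 32 truth assignments over (A, B, C, D, E).
Split on C. With C = true, the clauses containing C are satisfied and NOT C drops from the rest; 2 of the 2^4 = 16 assignments to the other variables satisfy what remains.
With C = false, by the same count on the reduced clause set, 2 assignments work.
Total: 2 + 2 = 4.

4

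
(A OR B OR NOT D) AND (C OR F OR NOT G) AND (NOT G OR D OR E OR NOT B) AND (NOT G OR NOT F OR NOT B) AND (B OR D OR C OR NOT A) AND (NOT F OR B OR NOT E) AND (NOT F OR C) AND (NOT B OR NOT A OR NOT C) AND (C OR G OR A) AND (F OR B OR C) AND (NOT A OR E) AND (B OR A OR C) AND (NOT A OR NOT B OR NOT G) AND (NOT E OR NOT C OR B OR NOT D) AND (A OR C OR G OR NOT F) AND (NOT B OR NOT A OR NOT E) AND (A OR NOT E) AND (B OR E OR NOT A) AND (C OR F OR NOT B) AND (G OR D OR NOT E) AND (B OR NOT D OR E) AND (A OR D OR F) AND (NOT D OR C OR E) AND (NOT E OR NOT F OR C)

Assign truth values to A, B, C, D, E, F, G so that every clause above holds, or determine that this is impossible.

A ↦ false, B ↦ false, C ↦ true, D ↦ false, E ↦ false, F ↦ true, G ↦ false

Try F = true.
Unit clause (C) forces C = true.
Try G = false.
Try B = false.
Unit clause (NOT E) forces E = false.
Unit clause (NOT A) forces A = false.
Unit clause (NOT D) forces D = false.
Every clause now holds.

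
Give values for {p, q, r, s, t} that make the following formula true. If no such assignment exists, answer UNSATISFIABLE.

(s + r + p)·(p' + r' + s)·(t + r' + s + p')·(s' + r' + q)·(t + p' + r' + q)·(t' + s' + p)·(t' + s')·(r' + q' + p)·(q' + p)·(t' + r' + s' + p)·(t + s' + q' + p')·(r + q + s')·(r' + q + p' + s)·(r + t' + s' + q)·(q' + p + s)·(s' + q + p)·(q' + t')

p=1; q=1; r=0; s=0; t=0

Suppose t = 0.
Suppose q = 1.
(p) alone gives p = 1.
(s') alone gives s = 0.
(r') alone gives r = 0.
Every clause now holds.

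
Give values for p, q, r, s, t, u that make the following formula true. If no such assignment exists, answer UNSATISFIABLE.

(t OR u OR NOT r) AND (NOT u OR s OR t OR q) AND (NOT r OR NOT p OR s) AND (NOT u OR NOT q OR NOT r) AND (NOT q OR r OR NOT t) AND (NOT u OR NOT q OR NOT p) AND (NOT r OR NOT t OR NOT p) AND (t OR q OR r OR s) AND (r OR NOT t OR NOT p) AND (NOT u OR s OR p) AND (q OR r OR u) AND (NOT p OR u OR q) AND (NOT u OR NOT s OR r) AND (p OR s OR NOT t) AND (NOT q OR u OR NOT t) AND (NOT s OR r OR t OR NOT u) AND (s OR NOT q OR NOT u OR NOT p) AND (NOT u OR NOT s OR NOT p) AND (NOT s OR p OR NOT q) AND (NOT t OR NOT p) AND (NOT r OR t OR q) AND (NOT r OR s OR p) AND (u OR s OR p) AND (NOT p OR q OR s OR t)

Case t = true:
(NOT p) alone gives p = false.
(s) alone gives s = true.
(NOT q) alone gives q = false.
Case r = true:
Every clause is now satisfied; u is unconstrained.

p=false, q=false, r=true, s=true, t=true, u=false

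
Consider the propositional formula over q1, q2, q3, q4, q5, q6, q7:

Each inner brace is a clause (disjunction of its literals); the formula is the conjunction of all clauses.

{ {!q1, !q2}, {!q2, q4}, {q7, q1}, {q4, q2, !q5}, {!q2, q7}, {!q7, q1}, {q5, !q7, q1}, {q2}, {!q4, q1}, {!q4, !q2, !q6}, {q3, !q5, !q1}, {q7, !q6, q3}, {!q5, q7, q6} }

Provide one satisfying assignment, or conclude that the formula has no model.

Unit clause (q2) forces q2 = true.
Unit clause (!q1) forces q1 = false.
Unit clause (q4) forces q4 = true.
But (!q4) is also a unit clause — contradiction.

UNSATISFIABLE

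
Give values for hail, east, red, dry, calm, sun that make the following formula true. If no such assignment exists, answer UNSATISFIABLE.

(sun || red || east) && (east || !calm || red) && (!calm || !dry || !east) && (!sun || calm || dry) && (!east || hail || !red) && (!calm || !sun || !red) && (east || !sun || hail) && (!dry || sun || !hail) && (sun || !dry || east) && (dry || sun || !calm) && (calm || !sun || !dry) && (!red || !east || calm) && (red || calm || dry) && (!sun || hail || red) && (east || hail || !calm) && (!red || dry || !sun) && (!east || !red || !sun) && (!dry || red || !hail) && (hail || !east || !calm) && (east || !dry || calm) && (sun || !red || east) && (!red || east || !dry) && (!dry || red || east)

Branch on sun: set sun = false.
Branch on red: set red = false.
Unit clause (east) forces east = true.
Branch on calm: set calm = false.
Unit clause (dry) forces dry = true.
Unit clause (!hail) forces hail = false.
This assignment satisfies each clause.

hail ↦ false; east ↦ true; red ↦ false; dry ↦ true; calm ↦ false; sun ↦ false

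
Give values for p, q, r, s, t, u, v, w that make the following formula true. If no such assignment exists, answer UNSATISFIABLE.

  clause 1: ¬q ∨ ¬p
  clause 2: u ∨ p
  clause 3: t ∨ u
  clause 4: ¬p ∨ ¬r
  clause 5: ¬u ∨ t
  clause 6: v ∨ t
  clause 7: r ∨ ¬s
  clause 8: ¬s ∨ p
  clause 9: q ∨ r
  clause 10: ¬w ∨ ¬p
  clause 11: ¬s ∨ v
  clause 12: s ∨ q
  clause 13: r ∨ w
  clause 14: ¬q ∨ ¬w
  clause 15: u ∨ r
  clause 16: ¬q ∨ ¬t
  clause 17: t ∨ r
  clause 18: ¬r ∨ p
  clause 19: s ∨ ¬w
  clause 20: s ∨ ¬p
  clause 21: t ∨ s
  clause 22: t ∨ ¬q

UNSATISFIABLE

Try q = False.
(r) alone gives r = True.
(¬p) alone gives p = False.
Now (p) is unsatisfied and unit — conflict.
Backtrack on q: now try q = True.
(¬p) alone gives p = False.
(u) alone gives u = True.
(t) alone gives t = True.
Now (¬t) is unsatisfied and unit — conflict.
Both values of q lead to a conflict.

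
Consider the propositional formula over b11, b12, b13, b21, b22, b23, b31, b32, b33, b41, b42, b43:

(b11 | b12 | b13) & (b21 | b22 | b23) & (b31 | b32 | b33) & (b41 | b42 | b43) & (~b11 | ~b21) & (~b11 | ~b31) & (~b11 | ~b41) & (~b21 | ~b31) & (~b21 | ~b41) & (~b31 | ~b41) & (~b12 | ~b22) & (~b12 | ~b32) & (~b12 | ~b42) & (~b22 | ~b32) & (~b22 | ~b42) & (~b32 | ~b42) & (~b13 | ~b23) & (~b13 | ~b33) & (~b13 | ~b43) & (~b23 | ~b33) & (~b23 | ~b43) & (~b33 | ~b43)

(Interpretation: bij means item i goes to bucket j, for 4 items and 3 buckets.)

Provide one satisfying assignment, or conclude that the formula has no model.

Suppose b11 = 0.
Suppose b12 = 1.
(~b22) alone gives b22 = 0.
(~b32) alone gives b32 = 0.
(~b42) alone gives b42 = 0.
Suppose b21 = 1.
(~b31) alone gives b31 = 0.
(b33) alone gives b33 = 1.
(~b41) alone gives b41 = 0.
(b43) alone gives b43 = 1.
Now (~b43) is unsatisfied and unit — conflict.
Undo b21 and try b21 = 0.
(b23) alone gives b23 = 1.
(~b13) alone gives b13 = 0.
(~b33) alone gives b33 = 0.
(b31) alone gives b31 = 1.
(~b41) alone gives b41 = 0.
(b43) alone gives b43 = 1.
Now (~b43) is unsatisfied and unit — conflict.
Both values of b21 lead to a conflict.
Undo b12 and try b12 = 0.
(b13) alone gives b13 = 1.
(~b23) alone gives b23 = 0.
(~b33) alone gives b33 = 0.
(~b43) alone gives b43 = 0.
Suppose b21 = 1.
(~b31) alone gives b31 = 0.
(b32) alone gives b32 = 1.
(~b41) alone gives b41 = 0.
(b42) alone gives b42 = 1.
Now (~b42) is unsatisfied and unit — conflict.
Undo b21 and try b21 = 0.
(b22) alone gives b22 = 1.
(~b32) alone gives b32 = 0.
(b31) alone gives b31 = 1.
(~b41) alone gives b41 = 0.
(b42) alone gives b42 = 1.
Now (~b42) is unsatisfied and unit — conflict.
Both values of b21 lead to a conflict.
Both values of b12 lead to a conflict.
Undo b11 and try b11 = 1.
(~b21) alone gives b21 = 0.
(~b31) alone gives b31 = 0.
(~b41) alone gives b41 = 0.
Suppose b22 = 1.
(~b12) alone gives b12 = 0.
(~b32) alone gives b32 = 0.
(b33) alone gives b33 = 1.
(~b42) alone gives b42 = 0.
(b43) alone gives b43 = 1.
Now (~b43) is unsatisfied and unit — conflict.
Undo b22 and try b22 = 0.
(b23) alone gives b23 = 1.
(~b13) alone gives b13 = 0.
(~b33) alone gives b33 = 0.
(b32) alone gives b32 = 1.
(~b12) alone gives b12 = 0.
(~b42) alone gives b42 = 0.
(b43) alone gives b43 = 1.
Now (~b43) is unsatisfied and unit — conflict.
Both values of b22 lead to a conflict.
Both values of b11 lead to a conflict.

UNSATISFIABLE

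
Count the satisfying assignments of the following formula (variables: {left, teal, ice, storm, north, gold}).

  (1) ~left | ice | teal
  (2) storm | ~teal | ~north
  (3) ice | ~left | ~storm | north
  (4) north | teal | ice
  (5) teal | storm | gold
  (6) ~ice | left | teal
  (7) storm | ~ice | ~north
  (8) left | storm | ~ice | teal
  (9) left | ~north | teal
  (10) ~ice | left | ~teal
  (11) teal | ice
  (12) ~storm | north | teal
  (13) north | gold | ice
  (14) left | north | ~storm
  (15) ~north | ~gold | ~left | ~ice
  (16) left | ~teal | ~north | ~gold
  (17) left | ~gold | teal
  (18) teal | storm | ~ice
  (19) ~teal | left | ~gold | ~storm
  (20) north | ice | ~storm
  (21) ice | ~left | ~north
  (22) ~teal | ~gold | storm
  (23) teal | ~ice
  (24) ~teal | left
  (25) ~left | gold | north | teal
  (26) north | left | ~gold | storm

4

There are 2^6 = 64 truth assignments over (left, teal, ice, storm, north, gold).
Split on north. With north = 1, the clauses containing north are satisfied and ~north drops from the rest; 1 of the 2^5 = 32 assignments to the other variables satisfy what remains.
With north = 0, by the same count on the reduced clause set, 3 assignments work.
Total: 1 + 3 = 4.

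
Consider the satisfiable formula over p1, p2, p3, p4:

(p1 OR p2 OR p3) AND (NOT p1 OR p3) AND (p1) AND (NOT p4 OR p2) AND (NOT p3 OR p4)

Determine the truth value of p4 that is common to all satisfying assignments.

True

Suppose p4 = false.
Unit clause (p1) forces p1 = true.
Unit clause (p3) forces p3 = true.
But (NOT p3) is also a unit clause — contradiction.
So every satisfying assignment has p4 = True.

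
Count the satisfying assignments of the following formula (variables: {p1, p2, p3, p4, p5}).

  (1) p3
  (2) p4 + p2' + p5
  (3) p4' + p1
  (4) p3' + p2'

6

There are 2^5 = 32 truth assignments over (p1, p2, p3, p4, p5).
Split on p3. With p3 = 1, the clauses containing p3 are satisfied and p3' drops from the rest; 6 of the 2^4 = 16 assignments to the other variables satisfy what remains.
With p3 = 0, by the same count on the reduced clause set, 0 assignments work.
(One model: p1=F, p2=F, p3=T, p4=F, p5=F.)
Total: 6 + 0 = 6.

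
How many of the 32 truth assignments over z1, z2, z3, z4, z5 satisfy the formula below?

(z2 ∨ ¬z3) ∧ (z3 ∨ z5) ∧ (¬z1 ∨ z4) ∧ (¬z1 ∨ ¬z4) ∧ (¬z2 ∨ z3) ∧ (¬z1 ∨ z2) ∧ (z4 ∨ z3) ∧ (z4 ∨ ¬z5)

There are 2^5 = 32 truth assignments over (z1, z2, z3, z4, z5).
Split on z5. With z5 = True, the clauses containing z5 are satisfied and ¬z5 drops from the rest; 2 of the 2^4 = 16 assignments to the other variables satisfy what remains.
With z5 = False, by the same count on the reduced clause set, 2 assignments work.
(One model: z1=F, z2=F, z3=F, z4=T, z5=T.)
Total: 2 + 2 = 4.

4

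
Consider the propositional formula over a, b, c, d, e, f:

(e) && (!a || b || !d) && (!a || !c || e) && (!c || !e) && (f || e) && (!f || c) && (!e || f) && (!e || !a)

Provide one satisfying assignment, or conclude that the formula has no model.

The clause (e) is unit, so e = true.
The clause (!c) is unit, so c = false.
The clause (!f) is unit, so f = false.
Now (f) is unsatisfied and unit — conflict.

UNSATISFIABLE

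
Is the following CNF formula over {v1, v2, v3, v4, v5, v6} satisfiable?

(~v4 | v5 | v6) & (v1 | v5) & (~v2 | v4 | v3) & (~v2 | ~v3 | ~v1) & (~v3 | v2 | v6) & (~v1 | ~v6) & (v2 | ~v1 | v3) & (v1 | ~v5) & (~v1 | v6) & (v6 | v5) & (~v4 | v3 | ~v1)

Branch on v1: set v1 = 1.
From the singleton clause (~v6), v6 = 0.
But (v6) is also a unit clause — contradiction.
That branch fails; take v1 = 0 instead.
From the singleton clause (v5), v5 = 1.
But (~v5) is also a unit clause — contradiction.
Both values of v1 lead to a conflict.
No assignment satisfies every clause.

No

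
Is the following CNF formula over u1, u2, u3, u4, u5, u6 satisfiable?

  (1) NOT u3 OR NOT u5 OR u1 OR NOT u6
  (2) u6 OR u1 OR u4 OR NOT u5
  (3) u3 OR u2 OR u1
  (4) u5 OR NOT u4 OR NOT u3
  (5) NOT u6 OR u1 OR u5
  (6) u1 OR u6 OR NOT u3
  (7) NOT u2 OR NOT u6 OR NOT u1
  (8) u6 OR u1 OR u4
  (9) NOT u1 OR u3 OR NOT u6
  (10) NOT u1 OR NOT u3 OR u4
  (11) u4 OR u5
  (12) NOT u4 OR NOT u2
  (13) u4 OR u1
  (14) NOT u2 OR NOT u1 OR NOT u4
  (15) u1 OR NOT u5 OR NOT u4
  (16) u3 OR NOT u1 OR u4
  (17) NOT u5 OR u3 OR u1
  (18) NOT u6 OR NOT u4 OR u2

Case u4 = true:
The clause (NOT u2) is unit, so u2 = false.
The clause (NOT u6) is unit, so u6 = false.
Case u3 = true:
The clause (u5) is unit, so u5 = true.
The clause (u1) is unit, so u1 = true.
This assignment satisfies each clause.
A satisfying assignment: u1 ↦ true,  u2 ↦ false,  u3 ↦ true,  u4 ↦ true,  u5 ↦ true,  u6 ↦ false.

Yes, satisfiable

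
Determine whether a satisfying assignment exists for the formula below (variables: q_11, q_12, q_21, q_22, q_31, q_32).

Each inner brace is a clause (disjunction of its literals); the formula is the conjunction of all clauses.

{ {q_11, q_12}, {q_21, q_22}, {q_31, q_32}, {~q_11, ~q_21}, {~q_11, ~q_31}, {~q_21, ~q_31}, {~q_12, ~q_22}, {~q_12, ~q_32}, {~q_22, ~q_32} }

Suppose q_11 = 1.
Unit clause (~q_21) forces q_21 = 0.
Unit clause (q_22) forces q_22 = 1.
Unit clause (~q_31) forces q_31 = 0.
Unit clause (q_32) forces q_32 = 1.
Now (~q_32) is unsatisfied and unit — conflict.
Undo q_11 and try q_11 = 0.
Unit clause (q_12) forces q_12 = 1.
Unit clause (~q_22) forces q_22 = 0.
Unit clause (q_21) forces q_21 = 1.
Unit clause (~q_31) forces q_31 = 0.
Unit clause (q_32) forces q_32 = 1.
Now (~q_32) is unsatisfied and unit — conflict.
Both values of q_11 lead to a conflict.
No assignment satisfies every clause.

No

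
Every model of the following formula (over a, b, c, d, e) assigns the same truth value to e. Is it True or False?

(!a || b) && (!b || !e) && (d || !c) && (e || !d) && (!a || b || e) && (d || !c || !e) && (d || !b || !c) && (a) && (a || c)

False

Suppose e = true.
The clause (!b) is unit, so b = false.
The clause (!a) is unit, so a = false.
But (a) is also a unit clause — contradiction.
So every satisfying assignment has e = False.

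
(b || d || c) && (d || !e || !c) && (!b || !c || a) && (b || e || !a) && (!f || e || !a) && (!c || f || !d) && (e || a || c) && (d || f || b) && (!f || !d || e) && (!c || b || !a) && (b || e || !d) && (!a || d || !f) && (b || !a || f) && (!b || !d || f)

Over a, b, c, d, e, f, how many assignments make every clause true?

13

There are 2^6 = 64 truth assignments over (a, b, c, d, e, f).
Split on a. With a = true, the clauses containing a are satisfied and !a drops from the rest; 6 of the 2^5 = 32 assignments to the other variables satisfy what remains.
With a = false, by the same count on the reduced clause set, 7 assignments work.
Total: 6 + 7 = 13.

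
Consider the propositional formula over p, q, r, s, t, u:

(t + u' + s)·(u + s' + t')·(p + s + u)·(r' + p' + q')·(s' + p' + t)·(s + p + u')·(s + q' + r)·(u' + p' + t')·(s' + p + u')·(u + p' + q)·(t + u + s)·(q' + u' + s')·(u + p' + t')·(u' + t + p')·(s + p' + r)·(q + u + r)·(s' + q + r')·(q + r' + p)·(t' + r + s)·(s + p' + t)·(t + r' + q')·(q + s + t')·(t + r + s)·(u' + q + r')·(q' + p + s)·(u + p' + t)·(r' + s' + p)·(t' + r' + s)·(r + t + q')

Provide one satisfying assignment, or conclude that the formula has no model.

Try t = 1.
Try u = 1.
From the singleton clause (p'), p = 0.
From the singleton clause (s), s = 1.
But (s') is also a unit clause — contradiction.
That branch fails; take u = 0 instead.
From the singleton clause (s'), s = 0.
From the singleton clause (p), p = 1.
But (p') is also a unit clause — contradiction.
Both values of u lead to a conflict.
That branch fails; take t = 0 instead.
Try u = 0.
From the singleton clause (s), s = 1.
From the singleton clause (p'), p = 0.
From the singleton clause (r'), r = 0.
From the singleton clause (q), q = 1.
But (q') is also a unit clause — contradiction.
That branch fails; take u = 1 instead.
From the singleton clause (s), s = 1.
From the singleton clause (p'), p = 0.
But (p) is also a unit clause — contradiction.
Both values of u lead to a conflict.
Both values of t lead to a conflict.

UNSATISFIABLE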